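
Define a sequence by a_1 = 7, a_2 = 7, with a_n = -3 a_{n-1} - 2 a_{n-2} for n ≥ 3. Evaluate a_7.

a_3 = -3·7 - 2·7 = -35
a_4 = -3·(-35) - 2·7 = 91
a_5 = -3·91 - 2·(-35) = -203
a_6 = -3·(-203) - 2·91 = 427
a_7 = -3·427 - 2·(-203) = -875

-875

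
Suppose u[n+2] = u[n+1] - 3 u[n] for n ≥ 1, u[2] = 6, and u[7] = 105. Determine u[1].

-3

Let u[1] = v.
u[3] = 6 - 3v
u[4] = -12 - 3v
u[5] = -30 + 6v
u[6] = 6 + 15v
u[7] = 96 - 3v
So 96 - 3v = 105, giving v = -3.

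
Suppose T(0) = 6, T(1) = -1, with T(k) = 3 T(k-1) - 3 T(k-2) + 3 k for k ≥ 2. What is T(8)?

T(2) = 3(-1) - 3(6) + 6 = -15
T(3) = 3(-15) - 3(-1) + 9 = -33
T(4) = 3(-33) - 3(-15) + 12 = -42
T(5) = 3(-42) - 3(-33) + 15 = -12
T(6) = 3(-12) - 3(-42) + 18 = 108
T(7) = 3(108) - 3(-12) + 21 = 381
T(8) = 3(381) - 3(108) + 24 = 843

843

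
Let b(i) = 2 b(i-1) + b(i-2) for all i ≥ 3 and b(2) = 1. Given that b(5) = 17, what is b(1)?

1

Let b(1) = z.
b(3) = 2 + z
b(4) = 5 + 2z
b(5) = 12 + 5z
So 12 + 5z = 17, giving z = 1.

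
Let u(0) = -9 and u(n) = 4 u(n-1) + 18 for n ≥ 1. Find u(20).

-3298534883334

The fixed point is 18/(1 - 4) = -6, so u(n) + 6 = 4(u(n-1) + 6).
Hence u(n) = -3·4^n - 6.
u(20) = -3·4^{20} - 6 = -3·1099511627776 - 6 = -3298534883334.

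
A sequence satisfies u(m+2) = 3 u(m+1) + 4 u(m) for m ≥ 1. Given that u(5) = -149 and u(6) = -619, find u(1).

Rearranging, u(m-2) = (u(m) - 3 u(m-1)) / 4.
u(4) = (-619 - 3(-149)) / 4 = -172/4 = -43
u(3) = (-149 - 3(-43)) / 4 = -20/4 = -5
u(2) = (-43 - 3(-5)) / 4 = -28/4 = -7
u(1) = (-5 - 3(-7)) / 4 = 16/4 = 4

4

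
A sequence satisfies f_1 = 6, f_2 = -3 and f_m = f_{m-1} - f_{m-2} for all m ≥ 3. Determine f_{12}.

f_3 = (-3) - 6 = -9
f_4 = (-9) - (-3) = -6
f_5 = (-6) - (-9) = 3
f_6 = 3 - (-6) = 9
f_7 = 9 - 3 = 6
f_8 = 6 - 9 = -3
f_9 = (-3) - 6 = -9
f_{10} = (-9) - (-3) = -6
f_{11} = (-6) - (-9) = 3
f_{12} = 3 - (-6) = 9

9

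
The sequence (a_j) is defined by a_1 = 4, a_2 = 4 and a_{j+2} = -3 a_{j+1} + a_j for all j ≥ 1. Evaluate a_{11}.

-119468

a_3 = -3(4) + 4 = -8
a_4 = -3(-8) + 4 = 28
a_5 = -3(28) + (-8) = -92
a_6 = -3(-92) + 28 = 304
a_7 = -3(304) + (-92) = -1004
a_8 = -3(-1004) + 304 = 3316
a_9 = -3(3316) + (-1004) = -10952
a_{10} = -3(-10952) + 3316 = 36172
a_{11} = -3(36172) + (-10952) = -119468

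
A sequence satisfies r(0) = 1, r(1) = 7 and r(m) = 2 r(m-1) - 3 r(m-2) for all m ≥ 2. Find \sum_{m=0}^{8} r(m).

r(2) = 2·7 - 3·1 = 11
r(3) = 2·11 - 3·7 = 1
r(4) = 2·1 - 3·11 = -31
r(5) = 2·(-31) - 3·1 = -65
r(6) = 2·(-65) - 3·(-31) = -37
r(7) = 2·(-37) - 3·(-65) = 121
r(8) = 2·121 - 3·(-37) = 353
Sum = 1 + 7 + 11 + 1 + (-31) + (-65) + (-37) + 121 + 353 = 361

361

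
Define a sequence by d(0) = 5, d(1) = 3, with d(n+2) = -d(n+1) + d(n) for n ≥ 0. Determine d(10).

d(2) = -3 + 5 = 2
d(3) = -2 + 3 = 1
d(4) = -1 + 2 = 1
d(5) = -1 + 1 = 0
d(6) = -0 + 1 = 1
d(7) = -1 + 0 = -1
d(8) = -(-1) + 1 = 2
d(9) = -2 + (-1) = -3
d(10) = -(-3) + 2 = 5

5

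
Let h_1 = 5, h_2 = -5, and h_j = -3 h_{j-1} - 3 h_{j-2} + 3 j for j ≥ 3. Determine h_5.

h_3 = -3(-5) - 3(5) + 9 = 9
h_4 = -3(9) - 3(-5) + 12 = 0
h_5 = -3(0) - 3(9) + 15 = -12

-12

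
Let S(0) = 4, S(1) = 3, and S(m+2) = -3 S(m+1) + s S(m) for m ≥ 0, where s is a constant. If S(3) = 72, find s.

S(2) = -9 + 4s
S(3) = 27 - 9s
So 27 - 9s = 72, giving s = -5.

-5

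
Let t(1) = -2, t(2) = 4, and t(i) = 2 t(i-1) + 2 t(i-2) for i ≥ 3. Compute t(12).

t(3) = 2(4) + 2(-2) = 4
t(4) = 2(4) + 2(4) = 16
t(5) = 2(16) + 2(4) = 40
t(6) = 2(40) + 2(16) = 112
t(7) = 2(112) + 2(40) = 304
t(8) = 2(304) + 2(112) = 832
t(9) = 2(832) + 2(304) = 2272
t(10) = 2(2272) + 2(832) = 6208
t(11) = 2(6208) + 2(2272) = 16960
t(12) = 2(16960) + 2(6208) = 46336

46336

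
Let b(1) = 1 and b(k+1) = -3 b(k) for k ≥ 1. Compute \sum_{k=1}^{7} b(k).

b(2) = -3*1 = -3
b(3) = -3*(-3) = 9
b(4) = -3*9 = -27
b(5) = -3*(-27) = 81
b(6) = -3*81 = -243
b(7) = -3*(-243) = 729
Sum = 1 + (-3) + 9 + (-27) + 81 + (-243) + 729 = 547

547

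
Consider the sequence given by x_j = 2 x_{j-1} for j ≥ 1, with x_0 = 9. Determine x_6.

x_1 = 2(9) = 18
x_2 = 2(18) = 36
x_3 = 2(36) = 72
x_4 = 2(72) = 144
x_5 = 2(144) = 288
x_6 = 2(288) = 576

576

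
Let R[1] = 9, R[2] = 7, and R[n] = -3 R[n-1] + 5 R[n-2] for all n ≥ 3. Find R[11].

1163379

R[3] = -3*7 + 5*9 = 24
R[4] = -3*24 + 5*7 = -37
R[5] = -3*(-37) + 5*24 = 231
R[6] = -3*231 + 5*(-37) = -878
R[7] = -3*(-878) + 5*231 = 3789
R[8] = -3*3789 + 5*(-878) = -15757
R[9] = -3*(-15757) + 5*3789 = 66216
R[10] = -3*66216 + 5*(-15757) = -277433
R[11] = -3*(-277433) + 5*66216 = 1163379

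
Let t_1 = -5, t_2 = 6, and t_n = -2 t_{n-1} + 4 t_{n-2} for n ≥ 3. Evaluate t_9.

t_3 = -2(6) + 4(-5) = -32
t_4 = -2(-32) + 4(6) = 88
t_5 = -2(88) + 4(-32) = -304
t_6 = -2(-304) + 4(88) = 960
t_7 = -2(960) + 4(-304) = -3136
t_8 = -2(-3136) + 4(960) = 10112
t_9 = -2(10112) + 4(-3136) = -32768

-32768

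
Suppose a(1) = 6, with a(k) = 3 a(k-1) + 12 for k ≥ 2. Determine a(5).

966

a(2) = 3(6) + 12 = 30
a(3) = 3(30) + 12 = 102
a(4) = 3(102) + 12 = 318
a(5) = 3(318) + 12 = 966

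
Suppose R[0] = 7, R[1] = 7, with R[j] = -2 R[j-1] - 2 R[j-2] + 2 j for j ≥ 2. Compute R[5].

-22

R[2] = -2(7) - 2(7) + 4 = -24
R[3] = -2(-24) - 2(7) + 6 = 40
R[4] = -2(40) - 2(-24) + 8 = -24
R[5] = -2(-24) - 2(40) + 10 = -22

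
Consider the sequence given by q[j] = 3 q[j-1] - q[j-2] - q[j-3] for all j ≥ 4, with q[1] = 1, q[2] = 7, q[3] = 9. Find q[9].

1297

q[4] = 3(9) - 7 - 1 = 19
q[5] = 3(19) - 9 - 7 = 41
q[6] = 3(41) - 19 - 9 = 95
q[7] = 3(95) - 41 - 19 = 225
q[8] = 3(225) - 95 - 41 = 539
q[9] = 3(539) - 225 - 95 = 1297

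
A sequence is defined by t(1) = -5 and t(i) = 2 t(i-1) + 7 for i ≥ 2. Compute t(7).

121

t(2) = 2(-5) + 7 = -3
t(3) = 2(-3) + 7 = 1
t(4) = 2(1) + 7 = 9
t(5) = 2(9) + 7 = 25
t(6) = 2(25) + 7 = 57
t(7) = 2(57) + 7 = 121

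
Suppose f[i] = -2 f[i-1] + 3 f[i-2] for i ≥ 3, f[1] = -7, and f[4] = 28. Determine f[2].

Let f[2] = y.
f[3] = -21 - 2y
f[4] = 42 + 7y
So 42 + 7y = 28, giving y = -2.

-2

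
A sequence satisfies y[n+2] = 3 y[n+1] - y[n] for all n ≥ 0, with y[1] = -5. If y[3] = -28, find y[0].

-4

Let y[0] = x.
y[2] = -15 - x
y[3] = -40 - 3x
So -40 - 3x = -28, giving x = -4.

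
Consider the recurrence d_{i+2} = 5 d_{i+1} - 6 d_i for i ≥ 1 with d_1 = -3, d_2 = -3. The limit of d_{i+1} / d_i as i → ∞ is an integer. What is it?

The characteristic equation is r^2 - 5r + 6 = 0, which factors as (r - 3)(r - 2) = 0.
So the roots are 3 and 2. Since |3| > |2| and the coefficient of 3^i is non-zero, the ratio tends to 3.

3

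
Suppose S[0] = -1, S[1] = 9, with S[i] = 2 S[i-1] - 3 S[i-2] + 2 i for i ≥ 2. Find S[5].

S[2] = 2·9 - 3·(-1) + 4 = 25
S[3] = 2·25 - 3·9 + 6 = 29
S[4] = 2·29 - 3·25 + 8 = -9
S[5] = 2·(-9) - 3·29 + 10 = -95

-95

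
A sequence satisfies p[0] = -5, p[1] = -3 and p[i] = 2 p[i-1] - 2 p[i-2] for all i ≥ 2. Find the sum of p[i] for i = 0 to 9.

p[2] = 2·(-3) - 2·(-5) = 4
p[3] = 2·4 - 2·(-3) = 14
p[4] = 2·14 - 2·4 = 20
p[5] = 2·20 - 2·14 = 12
p[6] = 2·12 - 2·20 = -16
p[7] = 2·(-16) - 2·12 = -56
p[8] = 2·(-56) - 2·(-16) = -80
p[9] = 2·(-80) - 2·(-56) = -48
Sum = (-5) + (-3) + 4 + 14 + 20 + 12 + (-16) + (-56) + (-80) + (-48) = -158

-158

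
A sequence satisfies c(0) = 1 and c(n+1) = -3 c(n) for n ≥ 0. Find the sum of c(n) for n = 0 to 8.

4921

c(1) = -3·1 = -3
c(2) = -3·(-3) = 9
c(3) = -3·9 = -27
c(4) = -3·(-27) = 81
c(5) = -3·81 = -243
c(6) = -3·(-243) = 729
c(7) = -3·729 = -2187
c(8) = -3·(-2187) = 6561
Sum = 1 + (-3) + 9 + (-27) + 81 + (-243) + 729 + (-2187) + 6561 = 4921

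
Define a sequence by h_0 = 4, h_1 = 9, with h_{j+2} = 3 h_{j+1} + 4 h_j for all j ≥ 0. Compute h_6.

10651

h_2 = 3*9 + 4*4 = 43
h_3 = 3*43 + 4*9 = 165
h_4 = 3*165 + 4*43 = 667
h_5 = 3*667 + 4*165 = 2661
h_6 = 3*2661 + 4*667 = 10651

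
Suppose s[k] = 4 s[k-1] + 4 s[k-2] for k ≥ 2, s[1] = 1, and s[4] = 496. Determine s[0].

5

Let s[0] = y.
s[2] = 4 + 4y
s[3] = 20 + 16y
s[4] = 96 + 80y
So 96 + 80y = 496, giving y = 5.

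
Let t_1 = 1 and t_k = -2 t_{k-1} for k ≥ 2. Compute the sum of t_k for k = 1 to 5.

11

t_2 = -2*1 = -2
t_3 = -2*(-2) = 4
t_4 = -2*4 = -8
t_5 = -2*(-8) = 16
Sum = 1 + (-2) + 4 + (-8) + 16 = 11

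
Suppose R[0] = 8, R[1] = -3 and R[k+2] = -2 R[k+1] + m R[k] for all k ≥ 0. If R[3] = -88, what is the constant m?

R[2] = 6 + 8m
R[3] = -12 - 19m
So -12 - 19m = -88, giving m = 4.

4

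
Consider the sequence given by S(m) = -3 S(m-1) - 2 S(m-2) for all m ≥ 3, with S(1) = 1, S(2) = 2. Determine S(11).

S(3) = -3(2) - 2(1) = -8
S(4) = -3(-8) - 2(2) = 20
S(5) = -3(20) - 2(-8) = -44
S(6) = -3(-44) - 2(20) = 92
S(7) = -3(92) - 2(-44) = -188
S(8) = -3(-188) - 2(92) = 380
S(9) = -3(380) - 2(-188) = -764
S(10) = -3(-764) - 2(380) = 1532
S(11) = -3(1532) - 2(-764) = -3068

-3068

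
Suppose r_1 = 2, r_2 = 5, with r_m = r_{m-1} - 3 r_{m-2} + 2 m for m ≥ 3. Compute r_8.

29

r_3 = 5 - 3(2) + 6 = 5
r_4 = 5 - 3(5) + 8 = -2
r_5 = (-2) - 3(5) + 10 = -7
r_6 = (-7) - 3(-2) + 12 = 11
r_7 = 11 - 3(-7) + 14 = 46
r_8 = 46 - 3(11) + 16 = 29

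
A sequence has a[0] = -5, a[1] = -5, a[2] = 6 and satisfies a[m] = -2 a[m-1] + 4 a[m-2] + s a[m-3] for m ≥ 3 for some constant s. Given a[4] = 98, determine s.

a[3] = -32 - 5s
a[4] = 88 + 5s
So 88 + 5s = 98, giving s = 2.

2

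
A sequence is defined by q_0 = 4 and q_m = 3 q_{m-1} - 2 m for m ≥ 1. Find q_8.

q_1 = 3(4) - 2 = 10
q_2 = 3(10) - 4 = 26
q_3 = 3(26) - 6 = 72
q_4 = 3(72) - 8 = 208
q_5 = 3(208) - 10 = 614
q_6 = 3(614) - 12 = 1830
q_7 = 3(1830) - 14 = 5476
q_8 = 3(5476) - 16 = 16412

16412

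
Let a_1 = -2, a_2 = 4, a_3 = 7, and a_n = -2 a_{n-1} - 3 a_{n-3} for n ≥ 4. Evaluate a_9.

439

a_4 = -2·7 - 3·(-2) = -8
a_5 = -2·(-8) - 3·4 = 4
a_6 = -2·4 - 3·7 = -29
a_7 = -2·(-29) - 3·(-8) = 82
a_8 = -2·82 - 3·4 = -176
a_9 = -2·(-176) - 3·(-29) = 439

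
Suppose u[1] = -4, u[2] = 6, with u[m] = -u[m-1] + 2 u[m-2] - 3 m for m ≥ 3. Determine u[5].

u[3] = -6 + 2*(-4) - 9 = -23
u[4] = -(-23) + 2*6 - 12 = 23
u[5] = -23 + 2*(-23) - 15 = -84

-84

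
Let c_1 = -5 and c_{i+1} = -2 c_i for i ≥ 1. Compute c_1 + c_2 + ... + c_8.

425

c_2 = -2·(-5) = 10
c_3 = -2·10 = -20
c_4 = -2·(-20) = 40
c_5 = -2·40 = -80
c_6 = -2·(-80) = 160
c_7 = -2·160 = -320
c_8 = -2·(-320) = 640
Sum = (-5) + 10 + (-20) + 40 + (-80) + 160 + (-320) + 640 = 425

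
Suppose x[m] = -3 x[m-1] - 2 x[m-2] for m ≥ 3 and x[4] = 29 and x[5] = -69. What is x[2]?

-1

Rearranging, x[m-2] = (x[m] + 3 x[m-1]) / -2.
x[3] = (-69 + 3(29)) / -2 = 18/-2 = -9
x[2] = (29 + 3(-9)) / -2 = 2/-2 = -1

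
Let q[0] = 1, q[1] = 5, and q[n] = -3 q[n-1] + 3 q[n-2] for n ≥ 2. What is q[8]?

q[2] = -3·5 + 3·1 = -12
q[3] = -3·(-12) + 3·5 = 51
q[4] = -3·51 + 3·(-12) = -189
q[5] = -3·(-189) + 3·51 = 720
q[6] = -3·720 + 3·(-189) = -2727
q[7] = -3·(-2727) + 3·720 = 10341
q[8] = -3·10341 + 3·(-2727) = -39204

-39204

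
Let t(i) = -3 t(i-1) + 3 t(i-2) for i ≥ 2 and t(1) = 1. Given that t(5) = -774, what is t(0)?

7

Let t(0) = v.
t(2) = -3 + 3v
t(3) = 12 - 9v
t(4) = -45 + 36v
t(5) = 171 - 135v
So 171 - 135v = -774, giving v = 7.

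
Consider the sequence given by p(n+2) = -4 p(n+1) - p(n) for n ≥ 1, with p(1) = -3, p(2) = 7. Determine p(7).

-4833

p(3) = -4(7) - (-3) = -25
p(4) = -4(-25) - 7 = 93
p(5) = -4(93) - (-25) = -347
p(6) = -4(-347) - 93 = 1295
p(7) = -4(1295) - (-347) = -4833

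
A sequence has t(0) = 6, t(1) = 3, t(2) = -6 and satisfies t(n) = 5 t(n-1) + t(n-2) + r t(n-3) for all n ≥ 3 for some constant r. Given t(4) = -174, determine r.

t(3) = -27 + 6r
t(4) = -141 + 33r
So -141 + 33r = -174, giving r = -1.

-1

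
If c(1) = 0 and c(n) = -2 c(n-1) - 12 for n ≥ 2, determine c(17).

The fixed point is -12/(1 + 2) = -4, so c(n) + 4 = -2(c(n-1) + 4).
Hence c(n) = 4·(-2)^{n-1} - 4.
c(17) = 4·(-2)^{16} - 4 = 4·65536 - 4 = 262140.

262140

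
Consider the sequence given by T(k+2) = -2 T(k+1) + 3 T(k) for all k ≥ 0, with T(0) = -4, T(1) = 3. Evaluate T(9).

34443

T(2) = -2·3 + 3·(-4) = -18
T(3) = -2·(-18) + 3·3 = 45
T(4) = -2·45 + 3·(-18) = -144
T(5) = -2·(-144) + 3·45 = 423
T(6) = -2·423 + 3·(-144) = -1278
T(7) = -2·(-1278) + 3·423 = 3825
T(8) = -2·3825 + 3·(-1278) = -11484
T(9) = -2·(-11484) + 3·3825 = 34443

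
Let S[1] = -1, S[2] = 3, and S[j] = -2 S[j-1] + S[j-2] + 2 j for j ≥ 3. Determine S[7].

S[3] = -2*3 + (-1) + 6 = -1
S[4] = -2*(-1) + 3 + 8 = 13
S[5] = -2*13 + (-1) + 10 = -17
S[6] = -2*(-17) + 13 + 12 = 59
S[7] = -2*59 + (-17) + 14 = -121

-121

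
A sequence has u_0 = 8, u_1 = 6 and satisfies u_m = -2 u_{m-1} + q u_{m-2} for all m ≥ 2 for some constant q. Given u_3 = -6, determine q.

3

u_2 = -12 + 8q
u_3 = 24 - 10q
So 24 - 10q = -6, giving q = 3.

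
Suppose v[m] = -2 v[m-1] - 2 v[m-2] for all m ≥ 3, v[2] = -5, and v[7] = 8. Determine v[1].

Let v[1] = w.
v[3] = 10 - 2w
v[4] = -10 + 4w
v[5] = -4w
v[6] = 20
v[7] = -40 + 8w
So -40 + 8w = 8, giving w = 6.

6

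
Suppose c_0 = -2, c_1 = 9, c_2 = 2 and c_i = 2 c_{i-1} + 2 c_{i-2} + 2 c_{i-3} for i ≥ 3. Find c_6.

c_3 = 2(2) + 2(9) + 2(-2) = 18
c_4 = 2(18) + 2(2) + 2(9) = 58
c_5 = 2(58) + 2(18) + 2(2) = 156
c_6 = 2(156) + 2(58) + 2(18) = 464

464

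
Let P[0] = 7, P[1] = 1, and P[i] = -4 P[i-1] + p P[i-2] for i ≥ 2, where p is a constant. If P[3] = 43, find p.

P[2] = -4 + 7p
P[3] = 16 - 27p
So 16 - 27p = 43, giving p = -1.

-1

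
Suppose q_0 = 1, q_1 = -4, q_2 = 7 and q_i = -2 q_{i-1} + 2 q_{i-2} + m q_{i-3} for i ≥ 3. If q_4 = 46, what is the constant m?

2

q_3 = -22 + m
q_4 = 58 - 6m
So 58 - 6m = 46, giving m = 2.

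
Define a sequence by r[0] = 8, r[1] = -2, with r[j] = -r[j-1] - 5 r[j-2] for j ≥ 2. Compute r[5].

r[2] = -(-2) - 5·8 = -38
r[3] = -(-38) - 5·(-2) = 48
r[4] = -48 - 5·(-38) = 142
r[5] = -142 - 5·48 = -382

-382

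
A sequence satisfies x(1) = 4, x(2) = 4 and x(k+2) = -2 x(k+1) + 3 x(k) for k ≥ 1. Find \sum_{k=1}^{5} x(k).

20

x(3) = -2(4) + 3(4) = 4
x(4) = -2(4) + 3(4) = 4
x(5) = -2(4) + 3(4) = 4
Sum = 4 + 4 + 4 + 4 + 4 = 20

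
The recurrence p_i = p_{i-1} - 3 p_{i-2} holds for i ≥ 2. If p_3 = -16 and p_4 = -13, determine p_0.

2

Rearranging, p_{i-2} = (p_i - p_{i-1}) / -3.
p_2 = (-13 - (-16)) / -3 = 3/-3 = -1
p_1 = (-16 - (-1)) / -3 = -15/-3 = 5
p_0 = (-1 - 5) / -3 = -6/-3 = 2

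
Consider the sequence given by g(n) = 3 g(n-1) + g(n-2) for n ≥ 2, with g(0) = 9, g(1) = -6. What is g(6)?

g(2) = 3(-6) + 9 = -9
g(3) = 3(-9) + (-6) = -33
g(4) = 3(-33) + (-9) = -108
g(5) = 3(-108) + (-33) = -357
g(6) = 3(-357) + (-108) = -1179

-1179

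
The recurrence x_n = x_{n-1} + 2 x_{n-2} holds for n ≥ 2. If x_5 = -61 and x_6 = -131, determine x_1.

Rearranging, x_{n-2} = (x_n - x_{n-1}) / 2.
x_4 = (-131 - (-61)) / 2 = -70/2 = -35
x_3 = (-61 - (-35)) / 2 = -26/2 = -13
x_2 = (-35 - (-13)) / 2 = -22/2 = -11
x_1 = (-13 - (-11)) / 2 = -2/2 = -1

-1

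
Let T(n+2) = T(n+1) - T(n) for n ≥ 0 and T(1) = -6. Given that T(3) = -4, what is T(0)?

4

Let T(0) = v.
T(2) = -6 - v
T(3) = -v
So -v = -4, giving v = 4.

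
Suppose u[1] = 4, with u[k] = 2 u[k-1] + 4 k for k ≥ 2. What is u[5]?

228

u[2] = 2(4) + 8 = 16
u[3] = 2(16) + 12 = 44
u[4] = 2(44) + 16 = 104
u[5] = 2(104) + 20 = 228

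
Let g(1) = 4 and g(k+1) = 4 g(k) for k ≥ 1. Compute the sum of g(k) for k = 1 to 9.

g(2) = 4·4 = 16
g(3) = 4·16 = 64
g(4) = 4·64 = 256
g(5) = 4·256 = 1024
g(6) = 4·1024 = 4096
g(7) = 4·4096 = 16384
g(8) = 4·16384 = 65536
g(9) = 4·65536 = 262144
Sum = 4 + 16 + 64 + 256 + 1024 + 4096 + 16384 + 65536 + 262144 = 349524

349524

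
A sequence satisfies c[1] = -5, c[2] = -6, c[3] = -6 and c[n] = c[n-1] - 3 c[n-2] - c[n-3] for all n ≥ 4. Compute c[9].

c[4] = (-6) - 3(-6) - (-5) = 17
c[5] = 17 - 3(-6) - (-6) = 41
c[6] = 41 - 3(17) - (-6) = -4
c[7] = (-4) - 3(41) - 17 = -144
c[8] = (-144) - 3(-4) - 41 = -173
c[9] = (-173) - 3(-144) - (-4) = 263

263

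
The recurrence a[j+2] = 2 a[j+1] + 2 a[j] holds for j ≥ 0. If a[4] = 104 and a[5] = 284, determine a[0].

2

Rearranging, a[j-2] = (a[j] - 2 a[j-1]) / 2.
a[3] = (284 - 2·104) / 2 = 76/2 = 38
a[2] = (104 - 2·38) / 2 = 28/2 = 14
a[1] = (38 - 2·14) / 2 = 10/2 = 5
a[0] = (14 - 2·5) / 2 = 4/2 = 2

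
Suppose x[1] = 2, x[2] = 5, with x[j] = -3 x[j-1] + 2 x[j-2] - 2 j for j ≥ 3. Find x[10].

x[3] = -3(5) + 2(2) - 6 = -17
x[4] = -3(-17) + 2(5) - 8 = 53
x[5] = -3(53) + 2(-17) - 10 = -203
x[6] = -3(-203) + 2(53) - 12 = 703
x[7] = -3(703) + 2(-203) - 14 = -2529
x[8] = -3(-2529) + 2(703) - 16 = 8977
x[9] = -3(8977) + 2(-2529) - 18 = -32007
x[10] = -3(-32007) + 2(8977) - 20 = 113955

113955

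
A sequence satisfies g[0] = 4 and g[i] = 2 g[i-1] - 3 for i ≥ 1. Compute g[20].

1048579

The fixed point is -3/(1 - 2) = 3, so g[i] - 3 = 2(g[i-1] - 3).
Hence g[i] = 1·2^i + 3.
g[20] = 1·2^{20} + 3 = 1·1048576 + 3 = 1048579.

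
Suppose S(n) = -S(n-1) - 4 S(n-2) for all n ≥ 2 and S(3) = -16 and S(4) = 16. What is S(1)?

Rearranging, S(n-2) = (S(n) + S(n-1)) / -4.
S(2) = (16 + (-16)) / -4 = 0/-4 = 0
S(1) = (-16 + 0) / -4 = -16/-4 = 4

4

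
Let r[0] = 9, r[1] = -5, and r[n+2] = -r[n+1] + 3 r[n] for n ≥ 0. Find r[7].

-1565

r[2] = -(-5) + 3·9 = 32
r[3] = -32 + 3·(-5) = -47
r[4] = -(-47) + 3·32 = 143
r[5] = -143 + 3·(-47) = -284
r[6] = -(-284) + 3·143 = 713
r[7] = -713 + 3·(-284) = -1565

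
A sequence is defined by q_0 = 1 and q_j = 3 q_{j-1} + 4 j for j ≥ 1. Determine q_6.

q_1 = 3·1 + 4 = 7
q_2 = 3·7 + 8 = 29
q_3 = 3·29 + 12 = 99
q_4 = 3·99 + 16 = 313
q_5 = 3·313 + 20 = 959
q_6 = 3·959 + 24 = 2901

2901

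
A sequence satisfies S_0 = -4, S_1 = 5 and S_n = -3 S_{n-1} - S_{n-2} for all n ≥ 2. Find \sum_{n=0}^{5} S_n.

136

S_2 = -3(5) - (-4) = -11
S_3 = -3(-11) - 5 = 28
S_4 = -3(28) - (-11) = -73
S_5 = -3(-73) - 28 = 191
Sum = (-4) + 5 + (-11) + 28 + (-73) + 191 = 136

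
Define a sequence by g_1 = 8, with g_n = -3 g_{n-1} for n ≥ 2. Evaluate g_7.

5832

g_2 = -3*8 = -24
g_3 = -3*(-24) = 72
g_4 = -3*72 = -216
g_5 = -3*(-216) = 648
g_6 = -3*648 = -1944
g_7 = -3*(-1944) = 5832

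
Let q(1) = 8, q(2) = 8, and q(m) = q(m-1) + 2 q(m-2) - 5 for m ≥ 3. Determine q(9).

943

q(3) = 8 + 2(8) - 5 = 19
q(4) = 19 + 2(8) - 5 = 30
q(5) = 30 + 2(19) - 5 = 63
q(6) = 63 + 2(30) - 5 = 118
q(7) = 118 + 2(63) - 5 = 239
q(8) = 239 + 2(118) - 5 = 470
q(9) = 470 + 2(239) - 5 = 943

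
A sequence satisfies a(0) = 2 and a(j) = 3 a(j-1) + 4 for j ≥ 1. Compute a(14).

19131874

The fixed point is 4/(1 - 3) = -2, so a(j) + 2 = 3(a(j-1) + 2).
Hence a(j) = 4·3^j - 2.
a(14) = 4·3^{14} - 2 = 4·4782969 - 2 = 19131874.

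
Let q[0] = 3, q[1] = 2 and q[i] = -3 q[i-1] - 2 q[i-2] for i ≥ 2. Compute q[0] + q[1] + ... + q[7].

q[2] = -3·2 - 2·3 = -12
q[3] = -3·(-12) - 2·2 = 32
q[4] = -3·32 - 2·(-12) = -72
q[5] = -3·(-72) - 2·32 = 152
q[6] = -3·152 - 2·(-72) = -312
q[7] = -3·(-312) - 2·152 = 632
Sum = 3 + 2 + (-12) + 32 + (-72) + 152 + (-312) + 632 = 425

425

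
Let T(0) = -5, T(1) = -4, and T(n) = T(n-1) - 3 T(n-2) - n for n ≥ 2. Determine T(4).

T(2) = (-4) - 3·(-5) - 2 = 9
T(3) = 9 - 3·(-4) - 3 = 18
T(4) = 18 - 3·9 - 4 = -13

-13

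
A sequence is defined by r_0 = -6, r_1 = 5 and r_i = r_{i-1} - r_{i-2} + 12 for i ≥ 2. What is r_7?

r_2 = 5 - (-6) + 12 = 23
r_3 = 23 - 5 + 12 = 30
r_4 = 30 - 23 + 12 = 19
r_5 = 19 - 30 + 12 = 1
r_6 = 1 - 19 + 12 = -6
r_7 = (-6) - 1 + 12 = 5

5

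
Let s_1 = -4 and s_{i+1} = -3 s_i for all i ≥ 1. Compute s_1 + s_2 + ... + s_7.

-2188

s_2 = -3(-4) = 12
s_3 = -3(12) = -36
s_4 = -3(-36) = 108
s_5 = -3(108) = -324
s_6 = -3(-324) = 972
s_7 = -3(972) = -2916
Sum = (-4) + 12 + (-36) + 108 + (-324) + 972 + (-2916) = -2188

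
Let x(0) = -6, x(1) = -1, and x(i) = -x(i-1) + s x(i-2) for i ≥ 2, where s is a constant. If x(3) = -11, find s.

-2

x(2) = 1 - 6s
x(3) = -1 + 5s
So -1 + 5s = -11, giving s = -2.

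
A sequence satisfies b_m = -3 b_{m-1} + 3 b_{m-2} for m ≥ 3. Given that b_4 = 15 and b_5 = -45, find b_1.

Rearranging, b_{m-2} = (b_m + 3 b_{m-1}) / 3.
b_3 = (-45 + 3(15)) / 3 = 0/3 = 0
b_2 = (15 + 3(0)) / 3 = 15/3 = 5
b_1 = (0 + 3(5)) / 3 = 15/3 = 5

5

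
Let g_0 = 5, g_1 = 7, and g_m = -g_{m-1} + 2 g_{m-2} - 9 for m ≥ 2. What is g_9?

833

g_2 = -7 + 2*5 - 9 = -6
g_3 = -(-6) + 2*7 - 9 = 11
g_4 = -11 + 2*(-6) - 9 = -32
g_5 = -(-32) + 2*11 - 9 = 45
g_6 = -45 + 2*(-32) - 9 = -118
g_7 = -(-118) + 2*45 - 9 = 199
g_8 = -199 + 2*(-118) - 9 = -444
g_9 = -(-444) + 2*199 - 9 = 833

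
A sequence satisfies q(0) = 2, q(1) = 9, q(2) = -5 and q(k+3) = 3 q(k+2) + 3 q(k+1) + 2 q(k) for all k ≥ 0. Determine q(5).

191

q(3) = 3·(-5) + 3·9 + 2·2 = 16
q(4) = 3·16 + 3·(-5) + 2·9 = 51
q(5) = 3·51 + 3·16 + 2·(-5) = 191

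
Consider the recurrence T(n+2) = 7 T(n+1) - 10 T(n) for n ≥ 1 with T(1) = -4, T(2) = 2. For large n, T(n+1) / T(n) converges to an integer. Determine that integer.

The characteristic equation is r^2 - 7r + 10 = 0, which factors as (r - 5)(r - 2) = 0.
So the roots are 5 and 2. Since |5| > |2| and the coefficient of 5^n is non-zero, the ratio tends to 5.

5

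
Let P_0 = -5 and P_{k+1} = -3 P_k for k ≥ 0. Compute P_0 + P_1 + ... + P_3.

P_1 = -3*(-5) = 15
P_2 = -3*15 = -45
P_3 = -3*(-45) = 135
Sum = (-5) + 15 + (-45) + 135 = 100

100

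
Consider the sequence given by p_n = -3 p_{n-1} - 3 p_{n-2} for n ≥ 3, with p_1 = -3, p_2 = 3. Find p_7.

p_3 = -3*3 - 3*(-3) = 0
p_4 = -3*0 - 3*3 = -9
p_5 = -3*(-9) - 3*0 = 27
p_6 = -3*27 - 3*(-9) = -54
p_7 = -3*(-54) - 3*27 = 81

81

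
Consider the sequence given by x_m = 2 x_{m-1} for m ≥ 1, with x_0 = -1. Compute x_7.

-128

x_1 = 2·(-1) = -2
x_2 = 2·(-2) = -4
x_3 = 2·(-4) = -8
x_4 = 2·(-8) = -16
x_5 = 2·(-16) = -32
x_6 = 2·(-32) = -64
x_7 = 2·(-64) = -128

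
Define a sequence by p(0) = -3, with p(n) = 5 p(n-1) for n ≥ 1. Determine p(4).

-1875

p(1) = 5*(-3) = -15
p(2) = 5*(-15) = -75
p(3) = 5*(-75) = -375
p(4) = 5*(-375) = -1875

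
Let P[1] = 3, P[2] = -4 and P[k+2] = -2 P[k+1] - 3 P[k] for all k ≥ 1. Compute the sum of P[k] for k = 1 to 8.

-88

P[3] = -2(-4) - 3(3) = -1
P[4] = -2(-1) - 3(-4) = 14
P[5] = -2(14) - 3(-1) = -25
P[6] = -2(-25) - 3(14) = 8
P[7] = -2(8) - 3(-25) = 59
P[8] = -2(59) - 3(8) = -142
Sum = 3 + (-4) + (-1) + 14 + (-25) + 8 + 59 + (-142) = -88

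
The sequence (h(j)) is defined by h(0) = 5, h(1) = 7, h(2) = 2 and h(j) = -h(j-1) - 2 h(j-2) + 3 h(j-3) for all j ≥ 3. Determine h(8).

h(3) = -2 - 2(7) + 3(5) = -1
h(4) = -(-1) - 2(2) + 3(7) = 18
h(5) = -18 - 2(-1) + 3(2) = -10
h(6) = -(-10) - 2(18) + 3(-1) = -29
h(7) = -(-29) - 2(-10) + 3(18) = 103
h(8) = -103 - 2(-29) + 3(-10) = -75

-75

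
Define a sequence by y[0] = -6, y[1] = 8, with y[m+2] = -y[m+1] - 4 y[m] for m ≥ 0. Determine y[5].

208

y[2] = -8 - 4*(-6) = 16
y[3] = -16 - 4*8 = -48
y[4] = -(-48) - 4*16 = -16
y[5] = -(-16) - 4*(-48) = 208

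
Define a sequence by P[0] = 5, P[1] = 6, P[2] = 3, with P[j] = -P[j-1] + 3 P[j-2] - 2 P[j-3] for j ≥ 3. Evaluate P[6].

P[3] = -3 + 3·6 - 2·5 = 5
P[4] = -5 + 3·3 - 2·6 = -8
P[5] = -(-8) + 3·5 - 2·3 = 17
P[6] = -17 + 3·(-8) - 2·5 = -51

-51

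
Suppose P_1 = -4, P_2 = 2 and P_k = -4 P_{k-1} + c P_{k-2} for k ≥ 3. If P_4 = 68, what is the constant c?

2

P_3 = -8 - 4c
P_4 = 32 + 18c
So 32 + 18c = 68, giving c = 2.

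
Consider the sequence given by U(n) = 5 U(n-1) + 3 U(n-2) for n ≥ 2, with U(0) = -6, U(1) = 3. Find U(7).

U(2) = 5(3) + 3(-6) = -3
U(3) = 5(-3) + 3(3) = -6
U(4) = 5(-6) + 3(-3) = -39
U(5) = 5(-39) + 3(-6) = -213
U(6) = 5(-213) + 3(-39) = -1182
U(7) = 5(-1182) + 3(-213) = -6549

-6549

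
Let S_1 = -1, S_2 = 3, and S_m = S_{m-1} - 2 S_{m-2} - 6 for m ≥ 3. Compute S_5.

-17

S_3 = 3 - 2*(-1) - 6 = -1
S_4 = (-1) - 2*3 - 6 = -13
S_5 = (-13) - 2*(-1) - 6 = -17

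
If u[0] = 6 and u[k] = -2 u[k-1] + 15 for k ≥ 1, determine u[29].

The fixed point is 15/(1 + 2) = 5, so u[k] - 5 = -2(u[k-1] - 5).
Hence u[k] = 1·(-2)^k + 5.
u[29] = 1·(-2)^{29} + 5 = 1·-536870912 + 5 = -536870907.

-536870907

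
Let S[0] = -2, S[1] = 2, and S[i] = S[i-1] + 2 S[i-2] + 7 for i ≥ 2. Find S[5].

S[2] = 2 + 2*(-2) + 7 = 5
S[3] = 5 + 2*2 + 7 = 16
S[4] = 16 + 2*5 + 7 = 33
S[5] = 33 + 2*16 + 7 = 72

72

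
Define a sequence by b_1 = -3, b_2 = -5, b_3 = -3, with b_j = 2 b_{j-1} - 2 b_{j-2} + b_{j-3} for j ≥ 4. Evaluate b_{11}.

3

b_4 = 2·(-3) - 2·(-5) + (-3) = 1
b_5 = 2·1 - 2·(-3) + (-5) = 3
b_6 = 2·3 - 2·1 + (-3) = 1
b_7 = 2·1 - 2·3 + 1 = -3
b_8 = 2·(-3) - 2·1 + 3 = -5
b_9 = 2·(-5) - 2·(-3) + 1 = -3
b_{10} = 2·(-3) - 2·(-5) + (-3) = 1
b_{11} = 2·1 - 2·(-3) + (-5) = 3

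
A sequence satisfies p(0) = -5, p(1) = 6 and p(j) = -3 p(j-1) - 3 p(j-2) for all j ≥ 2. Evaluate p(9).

243

p(2) = -3(6) - 3(-5) = -3
p(3) = -3(-3) - 3(6) = -9
p(4) = -3(-9) - 3(-3) = 36
p(5) = -3(36) - 3(-9) = -81
p(6) = -3(-81) - 3(36) = 135
p(7) = -3(135) - 3(-81) = -162
p(8) = -3(-162) - 3(135) = 81
p(9) = -3(81) - 3(-162) = 243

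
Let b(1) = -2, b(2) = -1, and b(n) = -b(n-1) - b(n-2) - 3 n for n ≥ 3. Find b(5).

b(3) = -(-1) - (-2) - 9 = -6
b(4) = -(-6) - (-1) - 12 = -5
b(5) = -(-5) - (-6) - 15 = -4

-4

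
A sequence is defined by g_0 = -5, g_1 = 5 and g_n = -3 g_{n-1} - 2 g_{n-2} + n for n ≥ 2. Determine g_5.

-11

g_2 = -3(5) - 2(-5) + 2 = -3
g_3 = -3(-3) - 2(5) + 3 = 2
g_4 = -3(2) - 2(-3) + 4 = 4
g_5 = -3(4) - 2(2) + 5 = -11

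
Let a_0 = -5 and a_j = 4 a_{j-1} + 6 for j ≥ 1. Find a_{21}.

The fixed point is 6/(1 - 4) = -2, so a_j + 2 = 4(a_{j-1} + 2).
Hence a_j = -3·4^j - 2.
a_{21} = -3·4^{21} - 2 = -3·4398046511104 - 2 = -13194139533314.

-13194139533314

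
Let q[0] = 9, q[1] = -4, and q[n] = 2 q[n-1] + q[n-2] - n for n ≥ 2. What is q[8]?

q[2] = 2(-4) + 9 - 2 = -1
q[3] = 2(-1) + (-4) - 3 = -9
q[4] = 2(-9) + (-1) - 4 = -23
q[5] = 2(-23) + (-9) - 5 = -60
q[6] = 2(-60) + (-23) - 6 = -149
q[7] = 2(-149) + (-60) - 7 = -365
q[8] = 2(-365) + (-149) - 8 = -887

-887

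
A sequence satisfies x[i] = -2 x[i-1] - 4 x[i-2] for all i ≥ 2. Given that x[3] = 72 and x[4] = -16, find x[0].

9

Rearranging, x[i-2] = (x[i] + 2 x[i-1]) / -4.
x[2] = (-16 + 2(72)) / -4 = 128/-4 = -32
x[1] = (72 + 2(-32)) / -4 = 8/-4 = -2
x[0] = (-32 + 2(-2)) / -4 = -36/-4 = 9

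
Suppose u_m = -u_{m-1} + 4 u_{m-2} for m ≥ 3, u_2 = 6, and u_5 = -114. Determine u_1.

Let u_1 = y.
u_3 = -6 + 4y
u_4 = 30 - 4y
u_5 = -54 + 20y
So -54 + 20y = -114, giving y = -3.

-3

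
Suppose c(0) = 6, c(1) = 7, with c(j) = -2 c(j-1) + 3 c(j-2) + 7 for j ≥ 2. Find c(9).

-3669

c(2) = -2*7 + 3*6 + 7 = 11
c(3) = -2*11 + 3*7 + 7 = 6
c(4) = -2*6 + 3*11 + 7 = 28
c(5) = -2*28 + 3*6 + 7 = -31
c(6) = -2*(-31) + 3*28 + 7 = 153
c(7) = -2*153 + 3*(-31) + 7 = -392
c(8) = -2*(-392) + 3*153 + 7 = 1250
c(9) = -2*1250 + 3*(-392) + 7 = -3669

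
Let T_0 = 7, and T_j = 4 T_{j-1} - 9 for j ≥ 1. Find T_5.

T_1 = 4·7 - 9 = 19
T_2 = 4·19 - 9 = 67
T_3 = 4·67 - 9 = 259
T_4 = 4·259 - 9 = 1027
T_5 = 4·1027 - 9 = 4099

4099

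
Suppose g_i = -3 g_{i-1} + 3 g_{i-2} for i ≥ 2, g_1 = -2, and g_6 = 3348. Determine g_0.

Let g_0 = x.
g_2 = 6 + 3x
g_3 = -24 - 9x
g_4 = 90 + 36x
g_5 = -342 - 135x
g_6 = 1296 + 513x
So 1296 + 513x = 3348, giving x = 4.

4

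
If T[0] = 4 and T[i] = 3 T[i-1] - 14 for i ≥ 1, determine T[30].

-617673396283940

The fixed point is -14/(1 - 3) = 7, so T[i] - 7 = 3(T[i-1] - 7).
Hence T[i] = -3·3^i + 7.
T[30] = -3·3^{30} + 7 = -3·205891132094649 + 7 = -617673396283940.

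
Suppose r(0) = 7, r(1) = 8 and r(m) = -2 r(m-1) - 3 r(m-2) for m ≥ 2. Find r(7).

r(2) = -2·8 - 3·7 = -37
r(3) = -2·(-37) - 3·8 = 50
r(4) = -2·50 - 3·(-37) = 11
r(5) = -2·11 - 3·50 = -172
r(6) = -2·(-172) - 3·11 = 311
r(7) = -2·311 - 3·(-172) = -106

-106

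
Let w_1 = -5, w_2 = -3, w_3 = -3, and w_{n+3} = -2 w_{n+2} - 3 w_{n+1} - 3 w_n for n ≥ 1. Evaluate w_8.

w_4 = -2(-3) - 3(-3) - 3(-5) = 30
w_5 = -2(30) - 3(-3) - 3(-3) = -42
w_6 = -2(-42) - 3(30) - 3(-3) = 3
w_7 = -2(3) - 3(-42) - 3(30) = 30
w_8 = -2(30) - 3(3) - 3(-42) = 57

57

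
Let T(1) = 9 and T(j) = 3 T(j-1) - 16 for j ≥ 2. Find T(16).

14348915

The fixed point is -16/(1 - 3) = 8, so T(j) - 8 = 3(T(j-1) - 8).
Hence T(j) = 1·3^{j-1} + 8.
T(16) = 1·3^{15} + 8 = 1·14348907 + 8 = 14348915.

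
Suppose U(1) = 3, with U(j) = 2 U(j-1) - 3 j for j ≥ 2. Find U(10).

U(2) = 2(3) - 6 = 0
U(3) = 2(0) - 9 = -9
U(4) = 2(-9) - 12 = -30
U(5) = 2(-30) - 15 = -75
U(6) = 2(-75) - 18 = -168
U(7) = 2(-168) - 21 = -357
U(8) = 2(-357) - 24 = -738
U(9) = 2(-738) - 27 = -1503
U(10) = 2(-1503) - 30 = -3036

-3036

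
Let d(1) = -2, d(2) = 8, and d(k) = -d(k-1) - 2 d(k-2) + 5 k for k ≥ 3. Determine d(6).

34

d(3) = -8 - 2*(-2) + 15 = 11
d(4) = -11 - 2*8 + 20 = -7
d(5) = -(-7) - 2*11 + 25 = 10
d(6) = -10 - 2*(-7) + 30 = 34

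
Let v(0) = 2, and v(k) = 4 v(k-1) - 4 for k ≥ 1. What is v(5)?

684

v(1) = 4·2 - 4 = 4
v(2) = 4·4 - 4 = 12
v(3) = 4·12 - 4 = 44
v(4) = 4·44 - 4 = 172
v(5) = 4·172 - 4 = 684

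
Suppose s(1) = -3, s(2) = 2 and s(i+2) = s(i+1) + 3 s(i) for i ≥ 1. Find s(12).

s(3) = 2 + 3*(-3) = -7
s(4) = (-7) + 3*2 = -1
s(5) = (-1) + 3*(-7) = -22
s(6) = (-22) + 3*(-1) = -25
s(7) = (-25) + 3*(-22) = -91
s(8) = (-91) + 3*(-25) = -166
s(9) = (-166) + 3*(-91) = -439
s(10) = (-439) + 3*(-166) = -937
s(11) = (-937) + 3*(-439) = -2254
s(12) = (-2254) + 3*(-937) = -5065

-5065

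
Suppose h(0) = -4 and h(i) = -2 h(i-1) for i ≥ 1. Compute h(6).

h(1) = -2·(-4) = 8
h(2) = -2·8 = -16
h(3) = -2·(-16) = 32
h(4) = -2·32 = -64
h(5) = -2·(-64) = 128
h(6) = -2·128 = -256

-256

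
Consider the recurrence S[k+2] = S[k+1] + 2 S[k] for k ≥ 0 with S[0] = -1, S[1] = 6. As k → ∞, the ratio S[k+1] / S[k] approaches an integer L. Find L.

The characteristic equation is r^2 - r - 2 = 0, which factors as (r - 2)(r + 1) = 0.
So the roots are 2 and -1. Since |2| > |-1| and the coefficient of 2^k is non-zero, the ratio tends to 2.

2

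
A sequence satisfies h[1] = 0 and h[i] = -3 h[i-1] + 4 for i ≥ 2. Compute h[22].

10460353204

The fixed point is 4/(1 + 3) = 1, so h[i] - 1 = -3(h[i-1] - 1).
Hence h[i] = -1·(-3)^{i-1} + 1.
h[22] = -1·(-3)^{21} + 1 = -1·-10460353203 + 1 = 10460353204.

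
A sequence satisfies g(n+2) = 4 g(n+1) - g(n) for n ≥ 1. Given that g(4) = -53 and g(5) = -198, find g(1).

Rearranging, g(n-2) = -(g(n) - 4 g(n-1)).
g(3) = -(-198 - 4(-53)) = -14
g(2) = -(-53 - 4(-14)) = -3
g(1) = -(-14 - 4(-3)) = 2

2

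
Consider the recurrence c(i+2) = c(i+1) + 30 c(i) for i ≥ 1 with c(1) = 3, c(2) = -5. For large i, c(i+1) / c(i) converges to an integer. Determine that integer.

6

The characteristic equation is r^2 - r - 30 = 0, which factors as (r - 6)(r + 5) = 0.
So the roots are 6 and -5. Since |6| > |-5| and the coefficient of 6^i is non-zero, the ratio tends to 6.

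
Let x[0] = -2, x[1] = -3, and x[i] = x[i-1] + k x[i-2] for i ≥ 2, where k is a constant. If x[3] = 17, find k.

x[2] = -3 - 2k
x[3] = -3 - 5k
So -3 - 5k = 17, giving k = -4.

-4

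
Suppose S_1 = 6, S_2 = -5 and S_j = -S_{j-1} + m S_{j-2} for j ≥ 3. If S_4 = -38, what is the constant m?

3

S_3 = 5 + 6m
S_4 = -5 - 11m
So -5 - 11m = -38, giving m = 3.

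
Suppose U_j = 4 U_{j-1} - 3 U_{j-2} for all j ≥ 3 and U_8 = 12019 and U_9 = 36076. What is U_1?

-4

Rearranging, U_{j-2} = (U_j - 4 U_{j-1}) / -3.
U_7 = (36076 - 4*12019) / -3 = -12000/-3 = 4000
U_6 = (12019 - 4*4000) / -3 = -3981/-3 = 1327
U_5 = (4000 - 4*1327) / -3 = -1308/-3 = 436
U_4 = (1327 - 4*436) / -3 = -417/-3 = 139
U_3 = (436 - 4*139) / -3 = -120/-3 = 40
U_2 = (139 - 4*40) / -3 = -21/-3 = 7
U_1 = (40 - 4*7) / -3 = 12/-3 = -4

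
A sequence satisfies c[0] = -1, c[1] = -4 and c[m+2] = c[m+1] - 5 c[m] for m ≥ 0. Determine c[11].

c[2] = (-4) - 5·(-1) = 1
c[3] = 1 - 5·(-4) = 21
c[4] = 21 - 5·1 = 16
c[5] = 16 - 5·21 = -89
c[6] = (-89) - 5·16 = -169
c[7] = (-169) - 5·(-89) = 276
c[8] = 276 - 5·(-169) = 1121
c[9] = 1121 - 5·276 = -259
c[10] = (-259) - 5·1121 = -5864
c[11] = (-5864) - 5·(-259) = -4569

-4569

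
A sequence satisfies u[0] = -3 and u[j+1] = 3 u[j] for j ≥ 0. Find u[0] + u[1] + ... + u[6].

u[1] = 3*(-3) = -9
u[2] = 3*(-9) = -27
u[3] = 3*(-27) = -81
u[4] = 3*(-81) = -243
u[5] = 3*(-243) = -729
u[6] = 3*(-729) = -2187
Sum = (-3) + (-9) + (-27) + (-81) + (-243) + (-729) + (-2187) = -3279

-3279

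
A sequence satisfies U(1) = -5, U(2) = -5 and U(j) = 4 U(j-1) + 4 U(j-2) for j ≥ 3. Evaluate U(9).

U(3) = 4(-5) + 4(-5) = -40
U(4) = 4(-40) + 4(-5) = -180
U(5) = 4(-180) + 4(-40) = -880
U(6) = 4(-880) + 4(-180) = -4240
U(7) = 4(-4240) + 4(-880) = -20480
U(8) = 4(-20480) + 4(-4240) = -98880
U(9) = 4(-98880) + 4(-20480) = -477440

-477440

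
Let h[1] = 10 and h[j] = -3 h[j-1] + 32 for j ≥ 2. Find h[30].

The fixed point is 32/(1 + 3) = 8, so h[j] - 8 = -3(h[j-1] - 8).
Hence h[j] = 2·(-3)^{j-1} + 8.
h[30] = 2·(-3)^{29} + 8 = 2·-68630377364883 + 8 = -137260754729758.

-137260754729758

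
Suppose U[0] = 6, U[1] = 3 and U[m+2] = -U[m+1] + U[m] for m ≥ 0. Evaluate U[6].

U[2] = -3 + 6 = 3
U[3] = -3 + 3 = 0
U[4] = -0 + 3 = 3
U[5] = -3 + 0 = -3
U[6] = -(-3) + 3 = 6

6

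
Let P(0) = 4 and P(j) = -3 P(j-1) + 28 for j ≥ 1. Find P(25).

2541865828336

The fixed point is 28/(1 + 3) = 7, so P(j) - 7 = -3(P(j-1) - 7).
Hence P(j) = -3·(-3)^j + 7.
P(25) = -3·(-3)^{25} + 7 = -3·-847288609443 + 7 = 2541865828336.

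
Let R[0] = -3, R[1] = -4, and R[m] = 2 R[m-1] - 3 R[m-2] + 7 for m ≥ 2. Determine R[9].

548

R[2] = 2(-4) - 3(-3) + 7 = 8
R[3] = 2(8) - 3(-4) + 7 = 35
R[4] = 2(35) - 3(8) + 7 = 53
R[5] = 2(53) - 3(35) + 7 = 8
R[6] = 2(8) - 3(53) + 7 = -136
R[7] = 2(-136) - 3(8) + 7 = -289
R[8] = 2(-289) - 3(-136) + 7 = -163
R[9] = 2(-163) - 3(-289) + 7 = 548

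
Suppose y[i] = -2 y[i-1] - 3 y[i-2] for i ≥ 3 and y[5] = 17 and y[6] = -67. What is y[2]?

5

Rearranging, y[i-2] = (y[i] + 2 y[i-1]) / -3.
y[4] = (-67 + 2·17) / -3 = -33/-3 = 11
y[3] = (17 + 2·11) / -3 = 39/-3 = -13
y[2] = (11 + 2·(-13)) / -3 = -15/-3 = 5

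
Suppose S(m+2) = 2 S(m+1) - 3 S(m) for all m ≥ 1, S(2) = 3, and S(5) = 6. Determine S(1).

Let S(1) = z.
S(3) = 6 - 3z
S(4) = 3 - 6z
S(5) = -12 - 3z
So -12 - 3z = 6, giving z = -6.

-6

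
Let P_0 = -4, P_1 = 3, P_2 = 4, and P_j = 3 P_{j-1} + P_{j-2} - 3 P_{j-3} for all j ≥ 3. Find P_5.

243

P_3 = 3*4 + 3 - 3*(-4) = 27
P_4 = 3*27 + 4 - 3*3 = 76
P_5 = 3*76 + 27 - 3*4 = 243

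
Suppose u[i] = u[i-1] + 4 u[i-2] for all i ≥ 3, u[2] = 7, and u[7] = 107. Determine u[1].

Let u[1] = x.
u[3] = 7 + 4x
u[4] = 35 + 4x
u[5] = 63 + 20x
u[6] = 203 + 36x
u[7] = 455 + 116x
So 455 + 116x = 107, giving x = -3.

-3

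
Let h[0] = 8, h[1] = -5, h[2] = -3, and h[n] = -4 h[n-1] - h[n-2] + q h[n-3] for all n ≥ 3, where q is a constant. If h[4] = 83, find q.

h[3] = 17 + 8q
h[4] = -65 - 37q
So -65 - 37q = 83, giving q = -4.

-4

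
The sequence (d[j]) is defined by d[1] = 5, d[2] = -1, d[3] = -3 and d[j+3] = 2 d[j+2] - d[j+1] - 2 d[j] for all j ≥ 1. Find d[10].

347

d[4] = 2*(-3) - (-1) - 2*5 = -15
d[5] = 2*(-15) - (-3) - 2*(-1) = -25
d[6] = 2*(-25) - (-15) - 2*(-3) = -29
d[7] = 2*(-29) - (-25) - 2*(-15) = -3
d[8] = 2*(-3) - (-29) - 2*(-25) = 73
d[9] = 2*73 - (-3) - 2*(-29) = 207
d[10] = 2*207 - 73 - 2*(-3) = 347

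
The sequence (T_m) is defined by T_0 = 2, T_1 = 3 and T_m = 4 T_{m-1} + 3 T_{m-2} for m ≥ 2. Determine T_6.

T_2 = 4(3) + 3(2) = 18
T_3 = 4(18) + 3(3) = 81
T_4 = 4(81) + 3(18) = 378
T_5 = 4(378) + 3(81) = 1755
T_6 = 4(1755) + 3(378) = 8154

8154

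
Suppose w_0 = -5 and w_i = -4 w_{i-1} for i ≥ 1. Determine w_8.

w_1 = -4*(-5) = 20
w_2 = -4*20 = -80
w_3 = -4*(-80) = 320
w_4 = -4*320 = -1280
w_5 = -4*(-1280) = 5120
w_6 = -4*5120 = -20480
w_7 = -4*(-20480) = 81920
w_8 = -4*81920 = -327680

-327680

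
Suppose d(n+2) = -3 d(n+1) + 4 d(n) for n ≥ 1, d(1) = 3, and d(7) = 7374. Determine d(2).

-6

Let d(2) = z.
d(3) = 12 - 3z
d(4) = -36 + 13z
d(5) = 156 - 51z
d(6) = -612 + 205z
d(7) = 2460 - 819z
So 2460 - 819z = 7374, giving z = -6.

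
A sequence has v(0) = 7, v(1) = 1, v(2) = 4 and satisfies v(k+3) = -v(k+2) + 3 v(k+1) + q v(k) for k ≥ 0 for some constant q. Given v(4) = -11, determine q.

4

v(3) = -1 + 7q
v(4) = 13 - 6q
So 13 - 6q = -11, giving q = 4.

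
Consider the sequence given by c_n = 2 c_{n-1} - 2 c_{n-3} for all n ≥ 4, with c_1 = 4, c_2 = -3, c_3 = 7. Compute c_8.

28

c_4 = 2*7 - 2*4 = 6
c_5 = 2*6 - 2*(-3) = 18
c_6 = 2*18 - 2*7 = 22
c_7 = 2*22 - 2*6 = 32
c_8 = 2*32 - 2*18 = 28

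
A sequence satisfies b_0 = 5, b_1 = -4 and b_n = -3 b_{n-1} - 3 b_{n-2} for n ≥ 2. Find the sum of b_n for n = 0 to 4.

-35

b_2 = -3·(-4) - 3·5 = -3
b_3 = -3·(-3) - 3·(-4) = 21
b_4 = -3·21 - 3·(-3) = -54
Sum = 5 + (-4) + (-3) + 21 + (-54) = -35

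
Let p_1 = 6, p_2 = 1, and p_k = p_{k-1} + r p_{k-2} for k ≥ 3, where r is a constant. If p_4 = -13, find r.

p_3 = 1 + 6r
p_4 = 1 + 7r
So 1 + 7r = -13, giving r = -2.

-2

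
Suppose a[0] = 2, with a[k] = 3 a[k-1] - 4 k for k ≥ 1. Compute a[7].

-2170

a[1] = 3(2) - 4 = 2
a[2] = 3(2) - 8 = -2
a[3] = 3(-2) - 12 = -18
a[4] = 3(-18) - 16 = -70
a[5] = 3(-70) - 20 = -230
a[6] = 3(-230) - 24 = -714
a[7] = 3(-714) - 28 = -2170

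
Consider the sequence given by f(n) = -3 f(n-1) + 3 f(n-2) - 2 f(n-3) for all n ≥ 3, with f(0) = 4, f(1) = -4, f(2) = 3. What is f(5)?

-405

f(3) = -3·3 + 3·(-4) - 2·4 = -29
f(4) = -3·(-29) + 3·3 - 2·(-4) = 104
f(5) = -3·104 + 3·(-29) - 2·3 = -405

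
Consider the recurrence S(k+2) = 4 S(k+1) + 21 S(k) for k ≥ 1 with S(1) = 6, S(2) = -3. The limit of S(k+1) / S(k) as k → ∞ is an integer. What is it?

The characteristic equation is r^2 - 4r - 21 = 0, which factors as (r - 7)(r + 3) = 0.
So the roots are 7 and -3. Since |7| > |-3| and the coefficient of 7^k is non-zero, the ratio tends to 7.

7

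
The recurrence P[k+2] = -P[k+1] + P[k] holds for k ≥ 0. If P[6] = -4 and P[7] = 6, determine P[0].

Rearranging, P[k-2] = P[k] + P[k-1].
P[5] = 6 + (-4) = 2
P[4] = -4 + 2 = -2
P[3] = 2 + (-2) = 0
P[2] = -2 + 0 = -2
P[1] = 0 + (-2) = -2
P[0] = -2 + (-2) = -4

-4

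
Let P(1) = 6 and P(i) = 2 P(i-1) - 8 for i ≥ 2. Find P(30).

-1073741816

The fixed point is -8/(1 - 2) = 8, so P(i) - 8 = 2(P(i-1) - 8).
Hence P(i) = -2·2^{i-1} + 8.
P(30) = -2·2^{29} + 8 = -2·536870912 + 8 = -1073741816.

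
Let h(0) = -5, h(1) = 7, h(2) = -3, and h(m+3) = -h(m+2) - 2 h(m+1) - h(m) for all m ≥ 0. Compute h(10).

h(3) = -(-3) - 2*7 - (-5) = -6
h(4) = -(-6) - 2*(-3) - 7 = 5
h(5) = -5 - 2*(-6) - (-3) = 10
h(6) = -10 - 2*5 - (-6) = -14
h(7) = -(-14) - 2*10 - 5 = -11
h(8) = -(-11) - 2*(-14) - 10 = 29
h(9) = -29 - 2*(-11) - (-14) = 7
h(10) = -7 - 2*29 - (-11) = -54

-54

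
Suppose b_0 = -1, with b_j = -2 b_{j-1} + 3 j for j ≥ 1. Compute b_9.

863

b_1 = -2·(-1) + 3 = 5
b_2 = -2·5 + 6 = -4
b_3 = -2·(-4) + 9 = 17
b_4 = -2·17 + 12 = -22
b_5 = -2·(-22) + 15 = 59
b_6 = -2·59 + 18 = -100
b_7 = -2·(-100) + 21 = 221
b_8 = -2·221 + 24 = -418
b_9 = -2·(-418) + 27 = 863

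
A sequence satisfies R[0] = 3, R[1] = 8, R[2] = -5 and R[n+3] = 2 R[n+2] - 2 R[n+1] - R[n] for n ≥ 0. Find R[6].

43

R[3] = 2·(-5) - 2·8 - 3 = -29
R[4] = 2·(-29) - 2·(-5) - 8 = -56
R[5] = 2·(-56) - 2·(-29) - (-5) = -49
R[6] = 2·(-49) - 2·(-56) - (-29) = 43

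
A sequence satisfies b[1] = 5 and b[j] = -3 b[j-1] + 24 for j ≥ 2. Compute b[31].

-205891132094643

The fixed point is 24/(1 + 3) = 6, so b[j] - 6 = -3(b[j-1] - 6).
Hence b[j] = -1·(-3)^{j-1} + 6.
b[31] = -1·(-3)^{30} + 6 = -1·205891132094649 + 6 = -205891132094643.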